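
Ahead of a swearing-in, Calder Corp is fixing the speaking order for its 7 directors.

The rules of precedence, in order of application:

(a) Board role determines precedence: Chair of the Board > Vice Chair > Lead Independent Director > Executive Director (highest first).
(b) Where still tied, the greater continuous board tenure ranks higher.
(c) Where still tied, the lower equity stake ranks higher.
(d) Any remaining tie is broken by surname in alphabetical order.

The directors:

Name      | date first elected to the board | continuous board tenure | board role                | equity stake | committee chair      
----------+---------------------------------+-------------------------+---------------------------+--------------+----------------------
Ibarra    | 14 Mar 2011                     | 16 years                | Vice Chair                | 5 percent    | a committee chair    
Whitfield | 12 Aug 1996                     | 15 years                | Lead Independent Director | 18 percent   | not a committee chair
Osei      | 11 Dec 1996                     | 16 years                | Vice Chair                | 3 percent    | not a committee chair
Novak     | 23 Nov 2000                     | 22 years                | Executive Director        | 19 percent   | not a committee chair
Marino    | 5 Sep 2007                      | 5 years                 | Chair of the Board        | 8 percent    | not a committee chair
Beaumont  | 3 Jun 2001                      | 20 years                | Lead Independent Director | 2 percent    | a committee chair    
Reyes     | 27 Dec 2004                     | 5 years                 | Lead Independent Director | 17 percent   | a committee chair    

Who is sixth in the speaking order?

Reyes

By board role: Marino (Chair of the Board); then Osei and Ibarra (Vice Chair); then Beaumont, Whitfield and Reyes (Lead Independent Director); then Novak (Executive Director).
Osei and Ibarra both have continuous board tenure 16 years, so the next rule applies.
Among Osei and Ibarra, by equity stake (lower first): Osei (3 percent) before Ibarra (5 percent).
Among Beaumont, Whitfield and Reyes, by continuous board tenure (higher first): Beaumont (20 years) before Whitfield (15 years) before Reyes (5 years).
Order: Marino, Osei, Ibarra, Beaumont, Whitfield, Reyes, Novak.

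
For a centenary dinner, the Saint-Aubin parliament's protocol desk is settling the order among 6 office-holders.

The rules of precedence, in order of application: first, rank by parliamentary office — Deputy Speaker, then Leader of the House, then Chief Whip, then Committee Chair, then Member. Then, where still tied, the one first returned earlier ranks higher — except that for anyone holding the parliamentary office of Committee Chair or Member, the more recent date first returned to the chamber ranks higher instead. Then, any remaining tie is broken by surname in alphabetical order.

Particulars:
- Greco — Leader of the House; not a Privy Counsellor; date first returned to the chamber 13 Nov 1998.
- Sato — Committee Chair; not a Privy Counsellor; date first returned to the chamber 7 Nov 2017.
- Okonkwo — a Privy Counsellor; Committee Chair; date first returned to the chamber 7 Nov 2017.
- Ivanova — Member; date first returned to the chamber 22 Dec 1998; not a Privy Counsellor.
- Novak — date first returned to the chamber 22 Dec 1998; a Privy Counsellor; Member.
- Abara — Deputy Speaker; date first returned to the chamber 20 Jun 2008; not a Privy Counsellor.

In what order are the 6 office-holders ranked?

By parliamentary office: Abara (Deputy Speaker); then Greco (Leader of the House); then Okonkwo and Sato (Committee Chair); then Ivanova and Novak (Member).
Okonkwo and Sato both have date first returned to the chamber 7 Nov 2017, so the next rule applies.
Among Okonkwo and Sato, alphabetically by surname: Okonkwo before Sato.
Ivanova and Novak both have date first returned to the chamber 22 Dec 1998, so the next rule applies.
Among Ivanova and Novak, alphabetically by surname: Ivanova before Novak.
Full order: Abara, Greco, Okonkwo, Sato, Ivanova, Novak.

Abara, Greco, Okonkwo, Sato, Ivanova, Novak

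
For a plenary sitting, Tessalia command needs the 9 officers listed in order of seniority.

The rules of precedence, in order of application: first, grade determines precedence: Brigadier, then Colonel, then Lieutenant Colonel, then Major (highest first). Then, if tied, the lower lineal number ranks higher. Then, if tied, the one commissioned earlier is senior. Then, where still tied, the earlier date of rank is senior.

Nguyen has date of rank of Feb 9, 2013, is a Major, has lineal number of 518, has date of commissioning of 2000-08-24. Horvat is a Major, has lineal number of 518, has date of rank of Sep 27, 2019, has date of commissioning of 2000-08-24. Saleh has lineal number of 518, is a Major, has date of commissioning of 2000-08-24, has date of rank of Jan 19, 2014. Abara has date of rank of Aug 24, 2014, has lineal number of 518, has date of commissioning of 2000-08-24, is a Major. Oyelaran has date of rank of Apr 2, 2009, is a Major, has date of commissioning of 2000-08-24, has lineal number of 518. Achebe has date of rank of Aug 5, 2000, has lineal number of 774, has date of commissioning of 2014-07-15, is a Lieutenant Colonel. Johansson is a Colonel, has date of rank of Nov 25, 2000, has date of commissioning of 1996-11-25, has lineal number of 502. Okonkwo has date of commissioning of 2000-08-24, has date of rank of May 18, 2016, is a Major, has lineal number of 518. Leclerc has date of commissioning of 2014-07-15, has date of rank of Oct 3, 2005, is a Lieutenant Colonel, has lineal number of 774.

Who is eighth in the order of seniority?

Okonkwo

By grade: Johansson (Colonel); then Achebe and Leclerc (Lieutenant Colonel); then Oyelaran, Nguyen, Saleh, Abara, Okonkwo and Horvat (Major).
Achebe and Leclerc both have lineal number 774, so the next rule applies.
Achebe and Leclerc both have date of commissioning 2014-07-15, so the next rule applies.
Among Achebe and Leclerc, by date of rank (earlier first): Achebe (Aug 5, 2000) before Leclerc (Oct 3, 2005).
Oyelaran, Nguyen, Saleh, Abara, Okonkwo and Horvat all have lineal number 518, so the next rule applies.
Oyelaran, Nguyen, Saleh, Abara, Okonkwo and Horvat all have date of commissioning 2000-08-24, so the next rule applies.
Among Oyelaran, Nguyen, Saleh, Abara, Okonkwo and Horvat, by date of rank (earlier first): Oyelaran (Apr 2, 2009) before Nguyen (Feb 9, 2013) before Saleh (Jan 19, 2014) before Abara (Aug 24, 2014) before Okonkwo (May 18, 2016) before Horvat (Sep 27, 2019).
Order: Johansson, Achebe, Leclerc, Oyelaran, Nguyen, Saleh, Abara, Okonkwo, Horvat.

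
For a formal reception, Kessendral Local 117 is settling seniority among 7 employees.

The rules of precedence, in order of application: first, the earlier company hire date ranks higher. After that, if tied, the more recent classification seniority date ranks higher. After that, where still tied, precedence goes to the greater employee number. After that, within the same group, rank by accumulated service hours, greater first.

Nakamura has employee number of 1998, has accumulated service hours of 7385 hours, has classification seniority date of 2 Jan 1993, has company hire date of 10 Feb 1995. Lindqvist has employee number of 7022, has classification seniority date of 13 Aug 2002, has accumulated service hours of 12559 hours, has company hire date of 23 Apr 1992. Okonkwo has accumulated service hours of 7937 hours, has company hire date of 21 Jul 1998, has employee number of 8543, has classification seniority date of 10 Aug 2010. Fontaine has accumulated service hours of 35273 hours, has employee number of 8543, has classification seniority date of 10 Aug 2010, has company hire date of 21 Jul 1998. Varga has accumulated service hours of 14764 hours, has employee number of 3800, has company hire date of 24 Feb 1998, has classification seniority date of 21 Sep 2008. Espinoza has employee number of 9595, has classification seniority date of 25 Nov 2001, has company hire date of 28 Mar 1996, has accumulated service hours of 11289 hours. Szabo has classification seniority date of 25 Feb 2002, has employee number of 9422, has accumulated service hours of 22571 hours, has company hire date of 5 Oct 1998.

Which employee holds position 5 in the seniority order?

Fontaine

By company hire date (earlier first): Lindqvist (23 Apr 1992); then Nakamura (10 Feb 1995); then Espinoza (28 Mar 1996); then Varga (24 Feb 1998); then Fontaine and Okonkwo (both 21 Jul 1998); then Szabo (5 Oct 1998).
Fontaine and Okonkwo both have classification seniority date 10 Aug 2010, so the next rule applies.
Fontaine and Okonkwo both have employee number 8543, so the next rule applies.
Among Fontaine and Okonkwo, by accumulated service hours (higher first): Fontaine (35273 hours) before Okonkwo (7937 hours).
Order: Lindqvist, Nakamura, Espinoza, Varga, Fontaine, Okonkwo, Szabo.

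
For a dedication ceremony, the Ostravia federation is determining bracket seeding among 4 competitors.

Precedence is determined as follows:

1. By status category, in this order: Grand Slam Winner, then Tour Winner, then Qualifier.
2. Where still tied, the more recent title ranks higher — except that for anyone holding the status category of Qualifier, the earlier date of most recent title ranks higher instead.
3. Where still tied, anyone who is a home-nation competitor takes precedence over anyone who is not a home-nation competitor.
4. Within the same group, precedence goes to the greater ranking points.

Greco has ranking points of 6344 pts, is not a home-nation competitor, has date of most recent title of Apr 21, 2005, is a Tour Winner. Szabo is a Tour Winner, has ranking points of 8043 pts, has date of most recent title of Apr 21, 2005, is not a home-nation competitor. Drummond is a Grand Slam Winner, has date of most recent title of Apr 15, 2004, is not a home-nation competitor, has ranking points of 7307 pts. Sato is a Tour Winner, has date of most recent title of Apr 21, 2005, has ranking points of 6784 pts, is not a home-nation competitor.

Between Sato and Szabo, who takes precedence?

Szabo

By status category: Drummond (Grand Slam Winner); then Szabo, Sato and Greco (Tour Winner).
Szabo, Sato and Greco all have date of most recent title Apr 21, 2005, so the next rule applies.
Szabo, Sato and Greco are each not a home-nation competitor, so the next rule applies.
Among Szabo, Sato and Greco, by ranking points (higher first): Szabo (8043 pts) before Sato (6784 pts) before Greco (6344 pts).
So Szabo takes precedence.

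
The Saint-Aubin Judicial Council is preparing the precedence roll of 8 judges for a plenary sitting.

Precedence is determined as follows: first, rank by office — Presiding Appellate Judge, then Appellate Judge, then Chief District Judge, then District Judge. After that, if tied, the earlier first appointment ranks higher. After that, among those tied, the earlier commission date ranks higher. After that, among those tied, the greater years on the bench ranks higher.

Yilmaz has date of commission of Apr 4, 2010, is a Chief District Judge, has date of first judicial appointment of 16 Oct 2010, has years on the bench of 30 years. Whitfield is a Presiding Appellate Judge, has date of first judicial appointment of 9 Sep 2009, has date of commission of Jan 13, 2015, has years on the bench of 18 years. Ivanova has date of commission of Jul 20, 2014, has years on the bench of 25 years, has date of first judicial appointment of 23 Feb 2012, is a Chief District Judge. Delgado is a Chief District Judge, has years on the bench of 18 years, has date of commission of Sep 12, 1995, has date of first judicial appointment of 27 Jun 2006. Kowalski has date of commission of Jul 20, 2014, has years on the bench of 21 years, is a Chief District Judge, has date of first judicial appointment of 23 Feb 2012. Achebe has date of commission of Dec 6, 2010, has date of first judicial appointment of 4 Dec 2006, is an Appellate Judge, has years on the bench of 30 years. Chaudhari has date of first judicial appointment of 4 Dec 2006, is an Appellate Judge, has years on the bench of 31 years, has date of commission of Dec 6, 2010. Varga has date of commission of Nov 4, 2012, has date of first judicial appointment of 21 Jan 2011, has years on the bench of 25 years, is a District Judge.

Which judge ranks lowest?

Varga

By office: Whitfield (Presiding Appellate Judge); then Chaudhari and Achebe (Appellate Judge); then Delgado, Yilmaz, Ivanova and Kowalski (Chief District Judge); then Varga (District Judge).
Chaudhari and Achebe both have date of first judicial appointment 4 Dec 2006, so the next rule applies.
Chaudhari and Achebe both have date of commission Dec 6, 2010, so the next rule applies.
Among Chaudhari and Achebe, by years on the bench (higher first): Chaudhari (31 years) before Achebe (30 years).
Among Delgado, Yilmaz, Ivanova and Kowalski, by date of first judicial appointment (earlier first): Delgado (27 Jun 2006) before Yilmaz (16 Oct 2010) before Ivanova and Kowalski (23 Feb 2012).
Ivanova and Kowalski both have date of commission Jul 20, 2014, so the next rule applies.
Among Ivanova and Kowalski, by years on the bench (higher first): Ivanova (25 years) before Kowalski (21 years).
Order: Whitfield, Chaudhari, Achebe, Delgado, Yilmaz, Ivanova, Kowalski, Varga.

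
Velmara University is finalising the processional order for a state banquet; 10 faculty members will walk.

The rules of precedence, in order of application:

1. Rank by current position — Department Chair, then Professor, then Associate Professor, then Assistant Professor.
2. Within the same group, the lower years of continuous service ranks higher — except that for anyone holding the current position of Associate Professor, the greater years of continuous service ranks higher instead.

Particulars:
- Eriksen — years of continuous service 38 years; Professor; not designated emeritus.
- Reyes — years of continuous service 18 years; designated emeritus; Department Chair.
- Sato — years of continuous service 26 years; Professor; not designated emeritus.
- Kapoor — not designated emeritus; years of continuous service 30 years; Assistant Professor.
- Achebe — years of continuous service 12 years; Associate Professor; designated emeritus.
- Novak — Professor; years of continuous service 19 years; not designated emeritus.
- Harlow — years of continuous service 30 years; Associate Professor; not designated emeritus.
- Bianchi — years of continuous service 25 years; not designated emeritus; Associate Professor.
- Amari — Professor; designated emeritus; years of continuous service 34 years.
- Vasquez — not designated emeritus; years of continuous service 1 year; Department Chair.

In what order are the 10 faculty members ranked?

Vasquez, Reyes, Novak, Sato, Amari, Eriksen, Harlow, Bianchi, Achebe, Kapoor

By current position: Vasquez and Reyes (Department Chair); then Novak, Sato, Amari and Eriksen (Professor); then Harlow, Bianchi and Achebe (Associate Professor); then Kapoor (Assistant Professor).
Among Vasquez and Reyes, by years of continuous service (lower first): Vasquez (1 year) before Reyes (18 years).
Among Novak, Sato, Amari and Eriksen, by years of continuous service (lower first): Novak (19 years) before Sato (26 years) before Amari (34 years) before Eriksen (38 years).
Among Harlow, Bianchi and Achebe, by years of continuous service (higher first) (reversed rule for this group): Harlow (30 years) before Bianchi (25 years) before Achebe (12 years).
Full order: Vasquez, Reyes, Novak, Sato, Amari, Eriksen, Harlow, Bianchi, Achebe, Kapoor.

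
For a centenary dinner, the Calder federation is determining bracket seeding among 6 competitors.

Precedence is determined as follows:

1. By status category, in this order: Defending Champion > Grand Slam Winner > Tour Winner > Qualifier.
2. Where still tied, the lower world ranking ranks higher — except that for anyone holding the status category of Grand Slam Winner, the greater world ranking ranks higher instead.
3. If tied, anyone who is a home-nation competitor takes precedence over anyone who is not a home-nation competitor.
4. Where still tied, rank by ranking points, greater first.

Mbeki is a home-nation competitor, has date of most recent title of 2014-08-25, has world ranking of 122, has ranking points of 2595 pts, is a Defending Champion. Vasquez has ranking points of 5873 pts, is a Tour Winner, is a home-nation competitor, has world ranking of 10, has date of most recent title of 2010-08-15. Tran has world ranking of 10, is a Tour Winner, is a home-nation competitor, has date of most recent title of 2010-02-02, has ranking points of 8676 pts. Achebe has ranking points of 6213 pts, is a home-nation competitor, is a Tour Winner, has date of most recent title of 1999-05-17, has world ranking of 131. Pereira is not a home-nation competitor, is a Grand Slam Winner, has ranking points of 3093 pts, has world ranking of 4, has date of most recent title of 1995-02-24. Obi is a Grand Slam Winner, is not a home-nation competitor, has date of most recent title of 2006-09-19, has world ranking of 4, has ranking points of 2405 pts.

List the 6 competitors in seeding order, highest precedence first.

Mbeki, Pereira, Obi, Tran, Vasquez, Achebe

By status category: Mbeki (Defending Champion); then Pereira and Obi (Grand Slam Winner); then Tran, Vasquez and Achebe (Tour Winner).
Pereira and Obi both have world ranking 4, so the next rule applies.
Pereira and Obi are each not a home-nation competitor, so the next rule applies.
Among Pereira and Obi, by ranking points (higher first): Pereira (3093 pts) before Obi (2405 pts).
Among Tran, Vasquez and Achebe, by world ranking (lower first): Tran and Vasquez (10) before Achebe (131).
Tran and Vasquez are each a home-nation competitor, so the next rule applies.
Among Tran and Vasquez, by ranking points (higher first): Tran (8676 pts) before Vasquez (5873 pts).
Full order: Mbeki, Pereira, Obi, Tran, Vasquez, Achebe.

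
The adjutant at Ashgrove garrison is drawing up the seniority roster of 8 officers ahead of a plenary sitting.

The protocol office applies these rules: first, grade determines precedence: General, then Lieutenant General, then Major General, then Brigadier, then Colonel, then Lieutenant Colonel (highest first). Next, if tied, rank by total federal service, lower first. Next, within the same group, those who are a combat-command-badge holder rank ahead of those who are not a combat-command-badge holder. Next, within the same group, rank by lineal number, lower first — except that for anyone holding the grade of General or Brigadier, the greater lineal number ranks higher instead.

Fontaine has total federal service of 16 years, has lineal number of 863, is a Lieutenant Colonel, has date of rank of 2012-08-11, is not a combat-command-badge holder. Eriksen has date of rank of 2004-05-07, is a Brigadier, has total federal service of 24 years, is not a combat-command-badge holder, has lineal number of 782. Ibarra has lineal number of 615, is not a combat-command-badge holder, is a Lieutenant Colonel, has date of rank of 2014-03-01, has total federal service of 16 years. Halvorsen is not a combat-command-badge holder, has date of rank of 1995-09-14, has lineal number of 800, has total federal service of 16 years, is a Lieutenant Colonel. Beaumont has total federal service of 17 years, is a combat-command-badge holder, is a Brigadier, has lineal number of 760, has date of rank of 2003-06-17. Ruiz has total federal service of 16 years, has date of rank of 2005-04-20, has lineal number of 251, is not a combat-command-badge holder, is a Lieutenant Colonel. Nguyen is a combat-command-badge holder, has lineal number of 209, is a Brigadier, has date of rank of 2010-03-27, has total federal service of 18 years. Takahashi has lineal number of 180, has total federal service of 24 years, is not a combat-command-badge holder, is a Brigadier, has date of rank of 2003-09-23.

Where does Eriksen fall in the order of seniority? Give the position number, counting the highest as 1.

By grade: Beaumont, Nguyen, Eriksen and Takahashi (Brigadier); then Ruiz, Ibarra, Halvorsen and Fontaine (Lieutenant Colonel).
Among Beaumont, Nguyen, Eriksen and Takahashi, by total federal service (lower first): Beaumont (17 years) before Nguyen (18 years) before Eriksen and Takahashi (24 years).
Eriksen and Takahashi are each not a combat-command-badge holder, so the next rule applies.
Among Eriksen and Takahashi, by lineal number (higher first) (reversed rule for this group): Eriksen (782) before Takahashi (180).
Ruiz, Ibarra, Halvorsen and Fontaine all have total federal service 16 years, so the next rule applies.
Ruiz, Ibarra, Halvorsen and Fontaine are each not a combat-command-badge holder, so the next rule applies.
Among Ruiz, Ibarra, Halvorsen and Fontaine, by lineal number (lower first): Ruiz (251) before Ibarra (615) before Halvorsen (800) before Fontaine (863).
Order: Beaumont, Nguyen, Eriksen, Takahashi, Ruiz, Ibarra, Halvorsen, Fontaine. So position 3.

3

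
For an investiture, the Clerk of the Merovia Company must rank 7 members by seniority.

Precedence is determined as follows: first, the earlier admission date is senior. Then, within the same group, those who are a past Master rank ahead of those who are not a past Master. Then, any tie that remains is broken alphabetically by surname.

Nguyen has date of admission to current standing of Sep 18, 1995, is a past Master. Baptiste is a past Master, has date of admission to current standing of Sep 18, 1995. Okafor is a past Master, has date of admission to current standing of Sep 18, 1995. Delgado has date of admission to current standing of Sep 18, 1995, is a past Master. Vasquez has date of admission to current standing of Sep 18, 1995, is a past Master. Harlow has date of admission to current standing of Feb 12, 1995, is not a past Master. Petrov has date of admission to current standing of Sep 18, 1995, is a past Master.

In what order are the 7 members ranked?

Harlow, Baptiste, Delgado, Nguyen, Okafor, Petrov, Vasquez

By date of admission to current standing (earlier first): Harlow (Feb 12, 1995); then Baptiste, Delgado, Nguyen, Okafor, Petrov and Vasquez (each Sep 18, 1995).
Baptiste, Delgado, Nguyen, Okafor, Petrov and Vasquez are each a past Master, so the next rule applies.
Among Baptiste, Delgado, Nguyen, Okafor, Petrov and Vasquez, alphabetically by surname: Baptiste before Delgado before Nguyen before Okafor before Petrov before Vasquez.
Full order: Harlow, Baptiste, Delgado, Nguyen, Okafor, Petrov, Vasquez.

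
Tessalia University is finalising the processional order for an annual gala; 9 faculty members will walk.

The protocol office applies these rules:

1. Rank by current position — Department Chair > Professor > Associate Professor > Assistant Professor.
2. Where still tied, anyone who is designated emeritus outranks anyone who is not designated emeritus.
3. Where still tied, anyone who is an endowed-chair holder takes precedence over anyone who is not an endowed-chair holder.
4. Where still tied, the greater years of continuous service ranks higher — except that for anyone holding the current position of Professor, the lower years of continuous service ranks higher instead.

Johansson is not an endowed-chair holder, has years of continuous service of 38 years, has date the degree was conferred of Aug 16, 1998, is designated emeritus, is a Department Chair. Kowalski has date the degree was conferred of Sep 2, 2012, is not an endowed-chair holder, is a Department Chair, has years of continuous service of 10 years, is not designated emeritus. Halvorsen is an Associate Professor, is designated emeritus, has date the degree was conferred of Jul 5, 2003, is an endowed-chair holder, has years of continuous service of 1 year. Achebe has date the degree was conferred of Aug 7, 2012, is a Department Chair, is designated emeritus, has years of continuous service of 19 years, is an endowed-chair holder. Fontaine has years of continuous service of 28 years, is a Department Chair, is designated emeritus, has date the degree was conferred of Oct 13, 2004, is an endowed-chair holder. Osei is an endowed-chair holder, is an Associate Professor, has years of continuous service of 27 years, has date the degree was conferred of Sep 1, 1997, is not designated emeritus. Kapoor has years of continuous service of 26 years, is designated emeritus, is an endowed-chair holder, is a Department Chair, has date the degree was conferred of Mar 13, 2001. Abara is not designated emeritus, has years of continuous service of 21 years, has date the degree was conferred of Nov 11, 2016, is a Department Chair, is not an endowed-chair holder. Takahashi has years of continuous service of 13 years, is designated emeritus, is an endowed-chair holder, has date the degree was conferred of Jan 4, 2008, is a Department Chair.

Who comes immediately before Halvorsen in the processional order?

By current position: Fontaine, Kapoor, Achebe, Takahashi, Johansson, Abara and Kowalski (Department Chair); then Halvorsen and Osei (Associate Professor).
Among Fontaine, Kapoor, Achebe, Takahashi, Johansson, Abara and Kowalski, designated emeritus before not designated emeritus: Fontaine, Kapoor, Achebe, Takahashi and Johansson (designated emeritus) before Abara and Kowalski (not designated emeritus).
Among Fontaine, Kapoor, Achebe, Takahashi and Johansson, an endowed-chair holder before not an endowed-chair holder: Fontaine, Kapoor, Achebe and Takahashi (an endowed-chair holder) before Johansson (not an endowed-chair holder).
Among Fontaine, Kapoor, Achebe and Takahashi, by years of continuous service (higher first): Fontaine (28 years) before Kapoor (26 years) before Achebe (19 years) before Takahashi (13 years).
Abara and Kowalski are each not an endowed-chair holder, so the next rule applies.
Among Abara and Kowalski, by years of continuous service (higher first): Abara (21 years) before Kowalski (10 years).
Among Halvorsen and Osei, designated emeritus before not designated emeritus: Halvorsen (designated emeritus) before Osei (not designated emeritus).
Order: Fontaine, Kapoor, Achebe, Takahashi, Johansson, Abara, Kowalski, Halvorsen, Osei.

Kowalski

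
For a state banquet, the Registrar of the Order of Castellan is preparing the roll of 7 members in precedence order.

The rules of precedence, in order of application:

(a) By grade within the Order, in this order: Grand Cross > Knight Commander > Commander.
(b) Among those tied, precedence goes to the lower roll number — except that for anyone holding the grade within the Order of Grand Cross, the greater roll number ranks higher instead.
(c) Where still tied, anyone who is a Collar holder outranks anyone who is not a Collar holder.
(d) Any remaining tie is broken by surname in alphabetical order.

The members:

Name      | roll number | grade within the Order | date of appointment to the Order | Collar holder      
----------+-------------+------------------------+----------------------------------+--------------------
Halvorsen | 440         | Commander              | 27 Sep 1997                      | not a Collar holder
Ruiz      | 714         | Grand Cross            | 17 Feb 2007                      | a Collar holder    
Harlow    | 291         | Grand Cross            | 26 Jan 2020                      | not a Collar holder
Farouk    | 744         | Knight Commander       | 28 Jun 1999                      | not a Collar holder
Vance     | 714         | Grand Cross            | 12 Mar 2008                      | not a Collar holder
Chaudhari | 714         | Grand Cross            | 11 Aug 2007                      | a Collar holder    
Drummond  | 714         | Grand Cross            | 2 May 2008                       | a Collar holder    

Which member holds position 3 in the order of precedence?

Ruiz

By grade within the Order: Chaudhari, Drummond, Ruiz, Vance and Harlow (Grand Cross); then Farouk (Knight Commander); then Halvorsen (Commander).
Among Chaudhari, Drummond, Ruiz, Vance and Harlow, by roll number (higher first) (reversed rule for this group): Chaudhari, Drummond, Ruiz and Vance (714) before Harlow (291).
Among Chaudhari, Drummond, Ruiz and Vance, a Collar holder before not a Collar holder: Chaudhari, Drummond and Ruiz (a Collar holder) before Vance (not a Collar holder).
Among Chaudhari, Drummond and Ruiz, alphabetically by surname: Chaudhari before Drummond before Ruiz.
Order: Chaudhari, Drummond, Ruiz, Vance, Harlow, Farouk, Halvorsen.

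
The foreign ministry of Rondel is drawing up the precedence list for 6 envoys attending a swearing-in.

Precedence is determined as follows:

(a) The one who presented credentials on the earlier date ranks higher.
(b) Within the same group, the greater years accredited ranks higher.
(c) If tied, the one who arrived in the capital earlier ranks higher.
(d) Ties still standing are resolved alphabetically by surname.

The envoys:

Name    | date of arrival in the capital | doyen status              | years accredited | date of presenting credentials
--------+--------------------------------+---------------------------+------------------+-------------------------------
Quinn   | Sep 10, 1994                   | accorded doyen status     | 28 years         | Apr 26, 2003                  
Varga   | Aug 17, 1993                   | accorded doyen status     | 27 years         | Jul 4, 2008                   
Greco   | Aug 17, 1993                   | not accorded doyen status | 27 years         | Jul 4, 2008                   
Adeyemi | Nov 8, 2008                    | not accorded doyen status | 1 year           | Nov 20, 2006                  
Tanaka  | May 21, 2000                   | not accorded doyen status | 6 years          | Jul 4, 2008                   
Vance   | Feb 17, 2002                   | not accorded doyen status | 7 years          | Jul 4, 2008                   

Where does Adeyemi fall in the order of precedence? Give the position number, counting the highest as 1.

By date of presenting credentials (earlier first): Quinn (Apr 26, 2003); then Adeyemi (Nov 20, 2006); then Greco, Varga, Vance and Tanaka (each Jul 4, 2008).
Among Greco, Varga, Vance and Tanaka, by years accredited (higher first): Greco and Varga (27 years) before Vance (7 years) before Tanaka (6 years).
Greco and Varga both have date of arrival in the capital Aug 17, 1993, so the next rule applies.
Among Greco and Varga, alphabetically by surname: Greco before Varga.
Order: Quinn, Adeyemi, Greco, Varga, Vance, Tanaka. So position 2.

2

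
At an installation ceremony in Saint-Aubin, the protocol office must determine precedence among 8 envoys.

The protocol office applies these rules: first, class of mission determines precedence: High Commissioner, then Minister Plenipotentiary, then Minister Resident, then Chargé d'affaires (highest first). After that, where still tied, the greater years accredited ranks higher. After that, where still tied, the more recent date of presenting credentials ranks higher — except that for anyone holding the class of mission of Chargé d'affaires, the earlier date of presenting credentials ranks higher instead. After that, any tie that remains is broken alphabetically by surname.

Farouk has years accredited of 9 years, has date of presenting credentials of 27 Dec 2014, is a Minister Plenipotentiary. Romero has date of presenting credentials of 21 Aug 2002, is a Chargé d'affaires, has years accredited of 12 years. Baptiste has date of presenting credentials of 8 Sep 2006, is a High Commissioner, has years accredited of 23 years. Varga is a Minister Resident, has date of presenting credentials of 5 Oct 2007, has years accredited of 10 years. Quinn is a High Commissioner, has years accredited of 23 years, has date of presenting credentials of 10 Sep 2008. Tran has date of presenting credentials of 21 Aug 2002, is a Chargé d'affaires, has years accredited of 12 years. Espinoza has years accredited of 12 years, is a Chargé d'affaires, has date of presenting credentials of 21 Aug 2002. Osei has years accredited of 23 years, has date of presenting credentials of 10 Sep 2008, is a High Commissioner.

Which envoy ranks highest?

Osei

By class of mission: Osei, Quinn and Baptiste (High Commissioner); then Farouk (Minister Plenipotentiary); then Varga (Minister Resident); then Espinoza, Romero and Tran (Chargé d'affaires).
Osei, Quinn and Baptiste all have years accredited 23 years, so the next rule applies.
Among Osei, Quinn and Baptiste, by date of presenting credentials (later first): Osei and Quinn (10 Sep 2008) before Baptiste (8 Sep 2006).
Among Osei and Quinn, alphabetically by surname: Osei before Quinn.
Espinoza, Romero and Tran all have years accredited 12 years, so the next rule applies.
Espinoza, Romero and Tran all have date of presenting credentials 21 Aug 2002, so the next rule applies.
Among Espinoza, Romero and Tran, alphabetically by surname: Espinoza before Romero before Tran.
Order: Osei, Quinn, Baptiste, Farouk, Varga, Espinoza, Romero, Tran.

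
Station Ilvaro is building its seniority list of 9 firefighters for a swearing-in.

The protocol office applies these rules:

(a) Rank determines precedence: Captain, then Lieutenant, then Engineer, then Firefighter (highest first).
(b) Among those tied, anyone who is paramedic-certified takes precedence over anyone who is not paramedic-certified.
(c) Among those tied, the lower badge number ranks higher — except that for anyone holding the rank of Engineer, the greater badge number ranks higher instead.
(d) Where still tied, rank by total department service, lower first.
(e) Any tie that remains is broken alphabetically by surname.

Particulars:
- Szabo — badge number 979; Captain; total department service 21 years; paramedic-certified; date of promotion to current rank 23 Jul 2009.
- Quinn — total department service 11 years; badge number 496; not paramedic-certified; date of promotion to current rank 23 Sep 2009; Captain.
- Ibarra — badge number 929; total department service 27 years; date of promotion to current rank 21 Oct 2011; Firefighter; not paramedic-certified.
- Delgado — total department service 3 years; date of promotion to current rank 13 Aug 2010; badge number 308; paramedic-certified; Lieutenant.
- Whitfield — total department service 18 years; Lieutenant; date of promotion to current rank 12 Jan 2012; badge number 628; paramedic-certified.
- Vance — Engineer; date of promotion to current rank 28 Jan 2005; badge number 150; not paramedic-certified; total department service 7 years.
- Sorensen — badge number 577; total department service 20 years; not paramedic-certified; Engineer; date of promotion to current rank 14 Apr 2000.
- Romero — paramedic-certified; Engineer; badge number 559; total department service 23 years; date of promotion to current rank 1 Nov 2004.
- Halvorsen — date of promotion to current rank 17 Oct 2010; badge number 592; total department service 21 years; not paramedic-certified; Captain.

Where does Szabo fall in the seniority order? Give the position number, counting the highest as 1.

1

By rank: Szabo, Quinn and Halvorsen (Captain); then Delgado and Whitfield (Lieutenant); then Romero, Sorensen and Vance (Engineer); then Ibarra (Firefighter).
Among Szabo, Quinn and Halvorsen, paramedic-certified before not paramedic-certified: Szabo (paramedic-certified) before Quinn and Halvorsen (not paramedic-certified).
Among Quinn and Halvorsen, by badge number (lower first): Quinn (496) before Halvorsen (592).
Delgado and Whitfield are each paramedic-certified, so the next rule applies.
Among Delgado and Whitfield, by badge number (lower first): Delgado (308) before Whitfield (628).
Among Romero, Sorensen and Vance, paramedic-certified before not paramedic-certified: Romero (paramedic-certified) before Sorensen and Vance (not paramedic-certified).
Among Sorensen and Vance, by badge number (higher first) (reversed rule for this group): Sorensen (577) before Vance (150).
Order: Szabo, Quinn, Halvorsen, Delgado, Whitfield, Romero, Sorensen, Vance, Ibarra. So position 1.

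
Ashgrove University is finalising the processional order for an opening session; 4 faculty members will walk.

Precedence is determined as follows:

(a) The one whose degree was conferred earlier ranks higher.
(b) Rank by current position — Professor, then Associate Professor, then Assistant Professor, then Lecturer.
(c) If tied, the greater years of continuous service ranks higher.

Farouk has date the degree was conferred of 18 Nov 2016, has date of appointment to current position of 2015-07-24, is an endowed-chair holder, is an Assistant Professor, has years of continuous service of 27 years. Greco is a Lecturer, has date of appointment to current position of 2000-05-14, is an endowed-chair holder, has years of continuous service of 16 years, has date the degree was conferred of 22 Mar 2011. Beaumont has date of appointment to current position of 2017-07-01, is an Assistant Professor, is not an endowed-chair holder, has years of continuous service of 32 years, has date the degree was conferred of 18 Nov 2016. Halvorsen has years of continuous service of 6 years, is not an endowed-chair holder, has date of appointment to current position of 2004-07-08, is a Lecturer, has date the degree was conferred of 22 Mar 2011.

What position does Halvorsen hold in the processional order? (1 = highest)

By date the degree was conferred (earlier first): Greco and Halvorsen (both 22 Mar 2011); then Beaumont and Farouk (both 18 Nov 2016).
Greco and Halvorsen are each Lecturer, so the next rule applies.
Among Greco and Halvorsen, by years of continuous service (higher first): Greco (16 years) before Halvorsen (6 years).
Beaumont and Farouk are each Assistant Professor, so the next rule applies.
Among Beaumont and Farouk, by years of continuous service (higher first): Beaumont (32 years) before Farouk (27 years).
Order: Greco, Halvorsen, Beaumont, Farouk. So position 2.

2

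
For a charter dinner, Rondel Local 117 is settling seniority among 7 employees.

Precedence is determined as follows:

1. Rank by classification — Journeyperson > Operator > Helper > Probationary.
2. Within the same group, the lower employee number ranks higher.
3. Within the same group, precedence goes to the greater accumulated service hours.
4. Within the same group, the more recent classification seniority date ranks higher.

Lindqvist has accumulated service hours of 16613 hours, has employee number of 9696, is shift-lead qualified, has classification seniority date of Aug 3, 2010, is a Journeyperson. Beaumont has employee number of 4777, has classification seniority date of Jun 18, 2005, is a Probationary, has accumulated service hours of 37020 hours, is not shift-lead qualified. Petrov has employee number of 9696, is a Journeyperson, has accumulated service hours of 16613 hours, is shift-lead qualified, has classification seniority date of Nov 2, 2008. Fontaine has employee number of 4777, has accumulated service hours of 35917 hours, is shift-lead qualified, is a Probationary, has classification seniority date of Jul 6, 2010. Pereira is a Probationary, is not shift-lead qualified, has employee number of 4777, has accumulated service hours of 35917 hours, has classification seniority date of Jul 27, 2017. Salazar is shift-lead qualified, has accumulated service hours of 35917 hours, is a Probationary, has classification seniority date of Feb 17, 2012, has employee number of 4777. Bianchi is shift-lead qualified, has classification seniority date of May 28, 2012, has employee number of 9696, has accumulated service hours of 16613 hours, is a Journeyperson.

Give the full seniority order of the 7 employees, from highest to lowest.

By classification: Bianchi, Lindqvist and Petrov (Journeyperson); then Beaumont, Pereira, Salazar and Fontaine (Probationary).
Bianchi, Lindqvist and Petrov all have employee number 9696, so the next rule applies.
Bianchi, Lindqvist and Petrov all have accumulated service hours 16613 hours, so the next rule applies.
Among Bianchi, Lindqvist and Petrov, by classification seniority date (later first): Bianchi (May 28, 2012) before Lindqvist (Aug 3, 2010) before Petrov (Nov 2, 2008).
Beaumont, Pereira, Salazar and Fontaine all have employee number 4777, so the next rule applies.
Among Beaumont, Pereira, Salazar and Fontaine, by accumulated service hours (higher first): Beaumont (37020 hours) before Pereira, Salazar and Fontaine (35917 hours).
Among Pereira, Salazar and Fontaine, by classification seniority date (later first): Pereira (Jul 27, 2017) before Salazar (Feb 17, 2012) before Fontaine (Jul 6, 2010).
Full order: Bianchi, Lindqvist, Petrov, Beaumont, Pereira, Salazar, Fontaine.

Bianchi, Lindqvist, Petrov, Beaumont, Pereira, Salazar, Fontaine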